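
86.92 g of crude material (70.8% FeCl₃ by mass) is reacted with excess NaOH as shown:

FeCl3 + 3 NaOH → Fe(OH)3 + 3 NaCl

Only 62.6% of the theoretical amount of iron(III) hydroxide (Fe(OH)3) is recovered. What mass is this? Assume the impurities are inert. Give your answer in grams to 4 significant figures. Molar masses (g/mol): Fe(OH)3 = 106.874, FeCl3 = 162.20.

Pure FeCl3 available = 86.92 g × 0.708 = 61.539 g.
n(FeCl3) = 61.539 g / 162.20 g/mol = 0.37940 mol.
From the equation the FeCl3:Fe(OH)3 mole ratio is 1:1, so n(Fe(OH)3) = 0.37940 × 1/1 = 0.37940 mol.
Mass of Fe(OH)3 = 0.37940 mol × 106.874 g/mol = 40.548 g.
Actual mass collected = 40.548 g × 0.626 = 25.383 g.

25.38 g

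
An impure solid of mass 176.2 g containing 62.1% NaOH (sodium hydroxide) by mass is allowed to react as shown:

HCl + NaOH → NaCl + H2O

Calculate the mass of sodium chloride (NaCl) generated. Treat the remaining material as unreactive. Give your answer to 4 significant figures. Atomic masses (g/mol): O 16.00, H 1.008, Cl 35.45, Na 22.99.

Mass of pure NaOH = 176.2 g × 0.621 = 109.42 g.
M(NaOH) = 22.99 + 16.00 + 1.008 = 39.998 g/mol.
M(NaCl) = 22.99 + 35.45 = 58.44 g/mol.
n(NaOH) = 109.42 g / 39.998 g/mol = 2.7356 mol.
From the equation the NaOH:NaCl mole ratio is 1:1, so n(NaCl) = 2.7356 × 1/1 = 2.7356 mol.
Mass of NaCl = 2.7356 mol × 58.44 g/mol = 159.87 g.

159.9 g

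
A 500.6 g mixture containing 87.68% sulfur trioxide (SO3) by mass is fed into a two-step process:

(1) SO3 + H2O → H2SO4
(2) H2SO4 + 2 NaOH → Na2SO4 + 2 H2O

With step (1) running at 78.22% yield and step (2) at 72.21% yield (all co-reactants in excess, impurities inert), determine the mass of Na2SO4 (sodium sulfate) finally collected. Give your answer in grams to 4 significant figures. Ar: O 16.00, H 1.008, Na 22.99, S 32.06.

Pure SO3 = 500.6 × 0.8768 = 438.93 g.
M(SO3) = 32.06 + 3(16.00) = 80.06 g/mol.
M(Na2SO4) = 2(22.99) + 32.06 + 4(16.00) = 142.04 g/mol.
n(SO3) = 438.93 / 80.06 = 5.4825 mol.
Step 1 (SO3:H2SO4 = 1:1): theoretical n(H2SO4) = 5.4825 mol; at 78.22% yield, n(H2SO4) = 4.2884 mol.
Step 2 (H2SO4:Na2SO4 = 1:1): theoretical n(Na2SO4) = 4.2884 mol, so theoretical mass = 4.2884 × 142.04 = 609.12 g.
At 72.21% yield, actual mass of Na2SO4 = 609.12 × 0.7221 = 439.85 g.

439.8 g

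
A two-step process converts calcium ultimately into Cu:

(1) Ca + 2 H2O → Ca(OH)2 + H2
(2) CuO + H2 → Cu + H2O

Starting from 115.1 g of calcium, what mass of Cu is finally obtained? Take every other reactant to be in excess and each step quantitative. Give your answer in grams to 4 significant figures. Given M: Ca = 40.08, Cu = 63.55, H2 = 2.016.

182.5 g

n(Ca) = 115.10 / 40.08 = 2.8718 mol.
Step 1 gives a 1:1 ratio of Ca to H2, so n(H2) = 2.8718 mol.
In step 2 the H2:Cu ratio is 1:1, so n(Cu) = 2.8718 mol.
Mass of Cu = 2.8718 × 63.55 = 182.50 g.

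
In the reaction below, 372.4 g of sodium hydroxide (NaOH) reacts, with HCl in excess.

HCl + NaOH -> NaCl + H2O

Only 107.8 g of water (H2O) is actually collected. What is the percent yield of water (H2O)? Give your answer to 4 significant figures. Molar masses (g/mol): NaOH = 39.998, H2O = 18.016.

64.27 %

n(NaOH) = 372.40 g / 39.998 g/mol = 9.3105 mol.
From the equation the NaOH:H2O mole ratio is 1:1, so n(H2O) = 9.3105 × 1/1 = 9.3105 mol.
Mass of H2O = 9.3105 mol × 18.016 g/mol = 167.74 g.
This is the theoretical yield. Percent yield = 107.8 g / 167.74 g × 100% = 64.267%.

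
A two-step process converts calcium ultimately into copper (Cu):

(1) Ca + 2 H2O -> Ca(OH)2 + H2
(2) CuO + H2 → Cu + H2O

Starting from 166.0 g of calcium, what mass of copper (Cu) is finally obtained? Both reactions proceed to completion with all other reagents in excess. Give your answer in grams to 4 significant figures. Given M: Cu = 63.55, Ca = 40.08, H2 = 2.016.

263.2 g

n(Ca) = 166.00 / 40.08 = 4.1417 mol.
Step 1 gives a 1:1 ratio of Ca to H2, so n(H2) = 4.1417 mol.
In step 2 the H2:Cu ratio is 1:1, so n(Cu) = 4.1417 mol.
Mass of Cu = 4.1417 × 63.55 = 263.21 g.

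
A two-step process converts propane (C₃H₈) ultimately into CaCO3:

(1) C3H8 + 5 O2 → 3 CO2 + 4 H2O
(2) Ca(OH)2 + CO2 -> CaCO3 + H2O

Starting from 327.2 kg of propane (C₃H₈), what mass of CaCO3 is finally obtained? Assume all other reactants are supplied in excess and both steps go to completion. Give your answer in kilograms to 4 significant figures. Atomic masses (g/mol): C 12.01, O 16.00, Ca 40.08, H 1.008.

2228 kg

M(C3H8) = 3(12.01) + 8(1.008) = 44.094 g/mol.
M(CaCO3) = 40.08 + 12.01 + 3(16.00) = 100.09 g/mol.
327.2 kg = 327200 g.
n(C3H8) = 327200 / 44.094 = 7420.5 mol.
Step 1 gives a 1:3 ratio of C3H8 to CO2, so n(CO2) = 22262 mol.
In step 2 the CO2:CaCO3 ratio is 1:1, so n(CaCO3) = 22262 mol.
Mass of CaCO3 = 22262 × 100.09 = 2.2282 × 10^6 g = 2228 kg.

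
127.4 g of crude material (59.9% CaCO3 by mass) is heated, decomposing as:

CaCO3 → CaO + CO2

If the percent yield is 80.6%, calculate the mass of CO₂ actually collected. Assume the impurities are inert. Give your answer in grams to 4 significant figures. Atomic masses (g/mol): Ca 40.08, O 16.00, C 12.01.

27.05 g

Pure CaCO3 available = 127.4 g × 0.599 = 76.313 g.
M(CaCO3) = 40.08 + 12.01 + 3(16.00) = 100.09 g/mol.
M(CO2) = 12.01 + 2(16.00) = 44.01 g/mol.
n(CaCO3) = 76.313 g / 100.09 g/mol = 0.76244 mol.
From the equation the CaCO3:CO2 mole ratio is 1:1, so n(CO2) = 0.76244 × 1/1 = 0.76244 mol.
Mass of CO2 = 0.76244 mol × 44.01 g/mol = 33.555 g.
Actual mass collected = 33.555 g × 0.806 = 27.045 g.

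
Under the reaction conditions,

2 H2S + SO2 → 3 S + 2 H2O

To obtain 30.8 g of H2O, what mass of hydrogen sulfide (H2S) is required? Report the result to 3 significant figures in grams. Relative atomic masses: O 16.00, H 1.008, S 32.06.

M(H2O) = 2(1.008) + 16.00 = 18.016 g/mol.
M(H2S) = 2(1.008) + 32.06 = 34.076 g/mol.
n(H2O) = 30.80 g / 18.016 g/mol = 1.710 mol.
From the equation the H2O:H2S mole ratio is 2:2, so n(H2S) = 1.710 × 2/2 = 1.710 mol.
Mass of H2S = 1.710 mol × 34.076 g/mol = 58.26 g.

58.3 g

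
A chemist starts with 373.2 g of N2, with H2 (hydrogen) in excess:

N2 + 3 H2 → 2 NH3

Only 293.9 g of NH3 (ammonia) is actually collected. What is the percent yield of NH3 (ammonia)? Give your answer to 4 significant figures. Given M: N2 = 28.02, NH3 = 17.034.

64.77 %

n(N2) = 373.20 g / 28.02 g/mol = 13.319 mol.
From the equation the N2:NH3 mole ratio is 1:2, so n(NH3) = 13.319 × 2/1 = 26.638 mol.
Mass of NH3 = 26.638 mol × 17.034 g/mol = 453.75 g.
This is the theoretical yield. Percent yield = 293.9 g / 453.75 g × 100% = 64.771%.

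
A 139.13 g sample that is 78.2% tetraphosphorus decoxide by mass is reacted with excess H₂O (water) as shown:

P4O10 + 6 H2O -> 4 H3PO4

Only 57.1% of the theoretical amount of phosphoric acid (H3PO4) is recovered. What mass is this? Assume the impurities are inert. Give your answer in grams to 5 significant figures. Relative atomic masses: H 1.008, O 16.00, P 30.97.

Pure P4O10 available = 139.13 g × 0.782 = 108.800 g.
M(P4O10) = 4(30.97) + 10(16.00) = 283.88 g/mol.
M(H3PO4) = 3(1.008) + 30.97 + 4(16.00) = 97.994 g/mol.
n(P4O10) = 108.800 g / 283.88 g/mol = 0.383259 mol.
From the equation the P4O10:H3PO4 mole ratio is 1:4, so n(H3PO4) = 0.383259 × 4/1 = 1.53304 mol.
Mass of H3PO4 = 1.53304 mol × 97.994 g/mol = 150.228 g.
Actual mass collected = 150.228 g × 0.571 = 85.7805 g.

85.780 g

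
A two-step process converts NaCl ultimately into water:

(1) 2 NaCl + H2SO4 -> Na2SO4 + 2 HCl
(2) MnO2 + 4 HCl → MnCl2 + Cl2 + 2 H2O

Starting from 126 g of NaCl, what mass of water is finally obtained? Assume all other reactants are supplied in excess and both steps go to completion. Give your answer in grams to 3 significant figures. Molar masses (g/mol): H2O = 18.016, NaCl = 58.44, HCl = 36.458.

19.4 g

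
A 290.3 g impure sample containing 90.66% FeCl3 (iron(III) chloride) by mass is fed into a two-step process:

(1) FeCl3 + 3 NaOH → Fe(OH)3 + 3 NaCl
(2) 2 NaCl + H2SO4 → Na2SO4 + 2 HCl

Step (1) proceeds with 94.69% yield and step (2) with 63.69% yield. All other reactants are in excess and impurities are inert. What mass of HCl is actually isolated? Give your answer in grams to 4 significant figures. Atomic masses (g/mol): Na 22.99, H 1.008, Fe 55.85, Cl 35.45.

Pure FeCl3 = 290.3 × 0.9066 = 263.19 g.
M(FeCl3) = 55.85 + 3(35.45) = 162.20 g/mol.
M(HCl) = 1.008 + 35.45 = 36.458 g/mol.
n(FeCl3) = 263.19 / 162.20 = 1.6226 mol.
Step 1 (FeCl3:NaCl = 1:3): theoretical n(NaCl) = 4.8678 mol; at 94.69% yield, n(NaCl) = 4.6093 mol.
Step 2 (NaCl:HCl = 2:2): theoretical n(HCl) = 4.6093 mol, so theoretical mass = 4.6093 × 36.458 = 168.05 g.
At 63.69% yield, actual mass of HCl = 168.05 × 0.6369 = 107.03 g.

107.0 g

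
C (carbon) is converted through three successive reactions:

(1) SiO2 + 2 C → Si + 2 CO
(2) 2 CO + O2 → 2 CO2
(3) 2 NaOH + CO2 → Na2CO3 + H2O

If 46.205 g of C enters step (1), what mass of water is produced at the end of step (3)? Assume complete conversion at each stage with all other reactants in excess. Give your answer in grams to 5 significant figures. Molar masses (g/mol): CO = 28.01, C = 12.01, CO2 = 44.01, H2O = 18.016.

69.311 g

n(C) = 46.205 / 12.01 = 3.84721 mol.
Reaction (1): C→CO ratio 2:2 ⇒ n(CO) = 3.84721 mol.
Reaction (2): CO→CO2 ratio 2:2 ⇒ n(CO2) = 3.84721 mol.
Reaction (3): CO2→H2O ratio 1:1 ⇒ n(H2O) = 3.84721 mol.
Mass of H2O = 3.84721 × 18.016 = 69.3113 g.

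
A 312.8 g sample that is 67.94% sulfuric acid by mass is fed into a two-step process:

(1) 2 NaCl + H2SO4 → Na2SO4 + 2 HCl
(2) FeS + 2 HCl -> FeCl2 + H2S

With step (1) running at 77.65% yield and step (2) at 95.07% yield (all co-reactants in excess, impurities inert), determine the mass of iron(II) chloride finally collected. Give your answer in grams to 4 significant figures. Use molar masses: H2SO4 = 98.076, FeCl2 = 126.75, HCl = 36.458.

202.8 g

Pure H2SO4 = 312.8 × 0.6794 = 212.52 g.
n(H2SO4) = 212.52 / 98.076 = 2.1669 mol.
Step 1 (H2SO4:HCl = 1:2): theoretical n(HCl) = 4.3337 mol; at 77.65% yield, n(HCl) = 3.3651 mol.
Step 2 (HCl:FeCl2 = 2:1): theoretical n(FeCl2) = 1.6826 mol, so theoretical mass = 1.6826 × 126.75 = 213.26 g.
At 95.07% yield, actual mass of FeCl2 = 213.26 × 0.9507 = 202.75 g.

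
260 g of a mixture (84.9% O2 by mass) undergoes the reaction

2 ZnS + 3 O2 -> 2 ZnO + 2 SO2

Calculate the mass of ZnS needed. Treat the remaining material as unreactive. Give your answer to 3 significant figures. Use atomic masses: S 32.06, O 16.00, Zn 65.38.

448 g

Mass of pure O2 = 260 g × 0.849 = 220.7 g.
M(O2) = 2(16.00) = 32.00 g/mol.
M(ZnS) = 65.38 + 32.06 = 97.44 g/mol.
n(O2) = 220.7 g / 32.00 g/mol = 6.898 mol.
From the equation the O2:ZnS mole ratio is 3:2, so n(ZnS) = 6.898 × 2/3 = 4.599 mol.
Mass of ZnS = 4.599 mol × 97.44 g/mol = 448.1 g.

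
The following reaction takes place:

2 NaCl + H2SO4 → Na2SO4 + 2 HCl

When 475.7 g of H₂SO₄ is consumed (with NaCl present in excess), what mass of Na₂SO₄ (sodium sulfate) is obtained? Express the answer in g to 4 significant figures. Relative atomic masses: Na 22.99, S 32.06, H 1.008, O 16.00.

M(H2SO4) = 2(1.008) + 32.06 + 4(16.00) = 98.076 g/mol.
M(Na2SO4) = 2(22.99) + 32.06 + 4(16.00) = 142.04 g/mol.
n(H2SO4) = 475.70 g / 98.076 g/mol = 4.8503 mol.
From the equation the H2SO4:Na2SO4 mole ratio is 1:1, so n(Na2SO4) = 4.8503 × 1/1 = 4.8503 mol.
Mass of Na2SO4 = 4.8503 mol × 142.04 g/mol = 688.94 g.

688.9 g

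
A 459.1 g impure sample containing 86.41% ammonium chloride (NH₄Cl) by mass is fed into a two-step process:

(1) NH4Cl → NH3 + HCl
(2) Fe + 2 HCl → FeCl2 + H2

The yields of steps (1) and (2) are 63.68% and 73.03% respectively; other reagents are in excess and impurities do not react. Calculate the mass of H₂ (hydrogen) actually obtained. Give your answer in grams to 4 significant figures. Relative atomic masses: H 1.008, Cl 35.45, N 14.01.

3.477 g

Pure NH4Cl = 459.1 × 0.8641 = 396.71 g.
M(NH4Cl) = 14.01 + 4(1.008) + 35.45 = 53.492 g/mol.
M(H2) = 2(1.008) = 2.016 g/mol.
n(NH4Cl) = 396.71 / 53.492 = 7.4162 mol.
Step 1 (NH4Cl:HCl = 1:1): theoretical n(HCl) = 7.4162 mol; at 63.68% yield, n(HCl) = 4.7226 mol.
Step 2 (HCl:H2 = 2:1): theoretical n(H2) = 2.3613 mol, so theoretical mass = 2.3613 × 2.016 = 4.7604 g.
At 73.03% yield, actual mass of H2 = 4.7604 × 0.7303 = 3.4765 g.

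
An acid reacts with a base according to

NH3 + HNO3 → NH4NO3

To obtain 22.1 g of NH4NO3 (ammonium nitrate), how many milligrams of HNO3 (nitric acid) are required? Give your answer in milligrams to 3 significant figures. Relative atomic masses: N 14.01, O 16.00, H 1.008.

M(NH4NO3) = 2(14.01) + 4(1.008) + 3(16.00) = 80.052 g/mol.
M(HNO3) = 1.008 + 14.01 + 3(16.00) = 63.018 g/mol.
n(NH4NO3) = 22.10 g / 80.052 g/mol = 0.2761 mol.
From the equation the NH4NO3:HNO3 mole ratio is 1:1, so n(HNO3) = 0.2761 × 1/1 = 0.2761 mol.
Mass of HNO3 = 0.2761 mol × 63.018 g/mol = 17.40 g.
Converting to mg: 17.40 g = 17400 mg.

17400 mg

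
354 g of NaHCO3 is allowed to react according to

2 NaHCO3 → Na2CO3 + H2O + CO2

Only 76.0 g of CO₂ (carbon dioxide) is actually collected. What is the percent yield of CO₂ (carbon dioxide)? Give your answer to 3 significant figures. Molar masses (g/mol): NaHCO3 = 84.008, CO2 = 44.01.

82.0 %

n(NaHCO3) = 354.0 g / 84.008 g/mol = 4.214 mol.
From the equation the NaHCO3:CO2 mole ratio is 2:1, so n(CO2) = 4.214 × 1/2 = 2.107 mol.
Mass of CO2 = 2.107 mol × 44.01 g/mol = 92.73 g.
This is the theoretical yield. Percent yield = 76.0 g / 92.73 g × 100% = 81.96%.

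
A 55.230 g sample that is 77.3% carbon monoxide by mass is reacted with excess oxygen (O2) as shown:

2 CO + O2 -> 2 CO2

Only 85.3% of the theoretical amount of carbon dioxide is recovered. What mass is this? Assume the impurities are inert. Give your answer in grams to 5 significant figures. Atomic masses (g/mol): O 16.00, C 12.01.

Pure CO available = 55.230 g × 0.773 = 42.6928 g.
M(CO) = 12.01 + 16.00 = 28.01 g/mol.
M(CO2) = 12.01 + 2(16.00) = 44.01 g/mol.
n(CO) = 42.6928 g / 28.01 g/mol = 1.52420 mol.
From the equation the CO:CO2 mole ratio is 2:2, so n(CO2) = 1.52420 × 2/2 = 1.52420 mol.
Mass of CO2 = 1.52420 mol × 44.01 g/mol = 67.0800 g.
Actual mass collected = 67.0800 g × 0.853 = 57.2192 g.

57.219 g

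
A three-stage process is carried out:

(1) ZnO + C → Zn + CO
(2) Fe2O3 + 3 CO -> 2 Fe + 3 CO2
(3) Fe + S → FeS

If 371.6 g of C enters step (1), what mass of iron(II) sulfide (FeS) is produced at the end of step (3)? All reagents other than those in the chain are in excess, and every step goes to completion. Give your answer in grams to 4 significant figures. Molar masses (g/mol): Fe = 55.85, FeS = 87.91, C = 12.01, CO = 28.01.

1813 g

n(C) = 371.6 / 12.01 = 30.941 mol.
Reaction (1): C→CO ratio 1:1 ⇒ n(CO) = 30.941 mol.
Reaction (2): CO→Fe ratio 3:2 ⇒ n(Fe) = 20.627 mol.
Reaction (3): Fe→FeS ratio 1:1 ⇒ n(FeS) = 20.627 mol.
Mass of FeS = 20.627 × 87.91 = 1813.3 g.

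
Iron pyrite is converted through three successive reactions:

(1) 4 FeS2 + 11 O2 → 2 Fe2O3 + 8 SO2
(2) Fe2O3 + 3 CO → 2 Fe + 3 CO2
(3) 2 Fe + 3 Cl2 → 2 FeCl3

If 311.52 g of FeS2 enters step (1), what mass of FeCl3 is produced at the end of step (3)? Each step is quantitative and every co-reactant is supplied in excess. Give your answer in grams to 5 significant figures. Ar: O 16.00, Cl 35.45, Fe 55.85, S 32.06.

M(FeS2) = 55.85 + 2(32.06) = 119.97 g/mol.
M(FeCl3) = 55.85 + 3(35.45) = 162.20 g/mol.
n(FeS2) = 311.52 / 119.97 = 2.59665 mol.
Reaction (1): FeS2→Fe2O3 ratio 4:2 ⇒ n(Fe2O3) = 1.29832 mol.
Reaction (2): Fe2O3→Fe ratio 1:2 ⇒ n(Fe) = 2.59665 mol.
Reaction (3): Fe→FeCl3 ratio 2:2 ⇒ n(FeCl3) = 2.59665 mol.
Mass of FeCl3 = 2.59665 × 162.20 = 421.176 g.

421.18 g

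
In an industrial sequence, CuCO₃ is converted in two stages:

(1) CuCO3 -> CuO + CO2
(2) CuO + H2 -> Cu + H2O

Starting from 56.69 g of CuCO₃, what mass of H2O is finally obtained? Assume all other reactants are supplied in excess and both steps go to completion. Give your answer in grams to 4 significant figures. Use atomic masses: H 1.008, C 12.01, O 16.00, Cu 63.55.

M(CuCO3) = 63.55 + 12.01 + 3(16.00) = 123.56 g/mol.
M(H2O) = 2(1.008) + 16.00 = 18.016 g/mol.
n(CuCO3) = 56.690 / 123.56 = 0.45881 mol.
Step 1 gives a 1:1 ratio of CuCO3 to CuO, so n(CuO) = 0.45881 mol.
In step 2 the CuO:H2O ratio is 1:1, so n(H2O) = 0.45881 mol.
Mass of H2O = 0.45881 × 18.016 = 8.2658 g.

8.266 g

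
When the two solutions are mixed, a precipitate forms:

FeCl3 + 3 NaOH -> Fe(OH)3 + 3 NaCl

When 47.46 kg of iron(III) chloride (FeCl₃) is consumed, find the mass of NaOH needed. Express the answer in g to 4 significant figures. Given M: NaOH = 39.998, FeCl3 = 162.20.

35110 g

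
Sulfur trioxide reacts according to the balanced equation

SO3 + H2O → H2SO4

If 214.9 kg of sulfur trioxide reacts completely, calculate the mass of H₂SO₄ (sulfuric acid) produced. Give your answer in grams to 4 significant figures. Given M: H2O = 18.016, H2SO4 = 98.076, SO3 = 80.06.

263300 g

Convert: 214.9 kg = 214900 g.
n(SO3) = 214900 g / 80.06 g/mol = 2684.2 mol.
From the equation the SO3:H2SO4 mole ratio is 1:1, so n(H2SO4) = 2684.2 × 1/1 = 2684.2 mol.
Mass of H2SO4 = 2684.2 mol × 98.076 g/mol = 263260 g.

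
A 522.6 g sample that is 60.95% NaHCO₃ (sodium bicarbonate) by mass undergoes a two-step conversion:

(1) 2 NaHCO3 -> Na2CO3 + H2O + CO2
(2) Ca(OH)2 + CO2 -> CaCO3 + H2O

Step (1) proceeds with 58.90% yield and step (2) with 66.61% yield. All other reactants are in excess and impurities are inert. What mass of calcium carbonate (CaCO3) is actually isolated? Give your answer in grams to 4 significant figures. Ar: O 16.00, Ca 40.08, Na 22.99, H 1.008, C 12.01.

Pure NaHCO3 = 522.6 × 0.6095 = 318.52 g.
M(NaHCO3) = 22.99 + 1.008 + 12.01 + 3(16.00) = 84.008 g/mol.
M(CaCO3) = 40.08 + 12.01 + 3(16.00) = 100.09 g/mol.
n(NaHCO3) = 318.52 / 84.008 = 3.7916 mol.
Step 1 (NaHCO3:CO2 = 2:1): theoretical n(CO2) = 1.8958 mol; at 58.90% yield, n(CO2) = 1.1166 mol.
Step 2 (CO2:CaCO3 = 1:1): theoretical n(CaCO3) = 1.1166 mol, so theoretical mass = 1.1166 × 100.09 = 111.76 g.
At 66.61% yield, actual mass of CaCO3 = 111.76 × 0.6661 = 74.445 g.

74.45 g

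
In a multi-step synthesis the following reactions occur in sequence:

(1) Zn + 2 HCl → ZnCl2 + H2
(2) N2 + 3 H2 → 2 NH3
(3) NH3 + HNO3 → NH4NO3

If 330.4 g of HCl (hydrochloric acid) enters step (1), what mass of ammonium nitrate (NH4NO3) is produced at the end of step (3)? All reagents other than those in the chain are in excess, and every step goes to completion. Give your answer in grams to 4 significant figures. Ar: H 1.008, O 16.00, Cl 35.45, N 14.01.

M(HCl) = 1.008 + 35.45 = 36.458 g/mol.
M(NH4NO3) = 2(14.01) + 4(1.008) + 3(16.00) = 80.052 g/mol.
n(HCl) = 330.4 / 36.458 = 9.0625 mol.
Reaction (1): HCl→H2 ratio 2:1 ⇒ n(H2) = 4.5312 mol.
Reaction (2): H2→NH3 ratio 3:2 ⇒ n(NH3) = 3.0208 mol.
Reaction (3): NH3→NH4NO3 ratio 1:1 ⇒ n(NH4NO3) = 3.0208 mol.
Mass of NH4NO3 = 3.0208 × 80.052 = 241.82 g.

241.8 g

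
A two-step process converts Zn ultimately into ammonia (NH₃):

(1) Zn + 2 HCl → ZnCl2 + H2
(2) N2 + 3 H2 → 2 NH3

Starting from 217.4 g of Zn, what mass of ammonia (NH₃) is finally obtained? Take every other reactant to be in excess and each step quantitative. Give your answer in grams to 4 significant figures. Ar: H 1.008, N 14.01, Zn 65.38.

37.76 g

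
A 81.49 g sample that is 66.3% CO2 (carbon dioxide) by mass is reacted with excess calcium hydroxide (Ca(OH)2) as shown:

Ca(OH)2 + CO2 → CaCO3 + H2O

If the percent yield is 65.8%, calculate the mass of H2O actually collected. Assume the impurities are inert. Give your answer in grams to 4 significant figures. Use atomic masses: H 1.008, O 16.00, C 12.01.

14.55 g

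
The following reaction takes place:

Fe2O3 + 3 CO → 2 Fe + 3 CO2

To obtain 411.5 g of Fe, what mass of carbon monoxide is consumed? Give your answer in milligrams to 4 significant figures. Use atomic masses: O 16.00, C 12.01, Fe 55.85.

309600 mg

M(Fe) = 55.85 g/mol.
M(CO) = 12.01 + 16.00 = 28.01 g/mol.
n(Fe) = 411.50 g / 55.85 g/mol = 7.3679 mol.
From the equation the Fe:CO mole ratio is 2:3, so n(CO) = 7.3679 × 3/2 = 11.052 mol.
Mass of CO = 11.052 mol × 28.01 g/mol = 309.56 g.
Converting to mg: 309.56 g = 309600 mg.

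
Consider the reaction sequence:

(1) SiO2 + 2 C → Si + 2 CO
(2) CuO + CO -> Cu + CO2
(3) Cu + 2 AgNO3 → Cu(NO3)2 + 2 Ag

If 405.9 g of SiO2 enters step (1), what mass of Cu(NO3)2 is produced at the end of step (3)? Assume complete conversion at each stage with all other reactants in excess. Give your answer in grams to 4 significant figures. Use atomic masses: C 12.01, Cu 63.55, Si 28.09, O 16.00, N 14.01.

2534 g

M(SiO2) = 28.09 + 2(16.00) = 60.09 g/mol.
M(Cu(NO3)2) = 63.55 + 2(14.01) + 6(16.00) = 187.57 g/mol.
n(SiO2) = 405.9 / 60.09 = 6.7549 mol.
Reaction (1): SiO2→CO ratio 1:2 ⇒ n(CO) = 13.510 mol.
Reaction (2): CO→Cu ratio 1:1 ⇒ n(Cu) = 13.510 mol.
Reaction (3): Cu→Cu(NO3)2 ratio 1:1 ⇒ n(Cu(NO3)2) = 13.510 mol.
Mass of Cu(NO3)2 = 13.510 × 187.57 = 2534.0 g.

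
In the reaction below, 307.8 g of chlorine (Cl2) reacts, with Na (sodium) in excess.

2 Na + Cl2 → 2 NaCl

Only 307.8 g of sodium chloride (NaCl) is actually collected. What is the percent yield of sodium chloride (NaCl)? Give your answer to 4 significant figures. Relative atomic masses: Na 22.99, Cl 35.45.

60.66 %

M(Cl2) = 2(35.45) = 70.90 g/mol.
M(NaCl) = 22.99 + 35.45 = 58.44 g/mol.
n(Cl2) = 307.80 g / 70.90 g/mol = 4.3413 mol.
From the equation the Cl2:NaCl mole ratio is 1:2, so n(NaCl) = 4.3413 × 2/1 = 8.6827 mol.
Mass of NaCl = 8.6827 mol × 58.44 g/mol = 507.41 g.
This is the theoretical yield. Percent yield = 307.8 g / 507.41 g × 100% = 60.661%.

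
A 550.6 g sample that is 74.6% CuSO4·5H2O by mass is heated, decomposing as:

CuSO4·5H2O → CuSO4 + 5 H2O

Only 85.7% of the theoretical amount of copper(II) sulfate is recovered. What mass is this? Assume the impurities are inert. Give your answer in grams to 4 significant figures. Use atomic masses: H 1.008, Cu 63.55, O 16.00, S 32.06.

225.0 g

Pure CuSO4·5H2O available = 550.6 g × 0.746 = 410.75 g.
M(CuSO4·5H2O) = 63.55 + 32.06 + 9(16.00) + 10(1.008) = 249.69 g/mol.
M(CuSO4) = 63.55 + 32.06 + 4(16.00) = 159.61 g/mol.
n(CuSO4·5H2O) = 410.75 g / 249.69 g/mol = 1.6450 mol.
From the equation the CuSO4·5H2O:CuSO4 mole ratio is 1:1, so n(CuSO4) = 1.6450 × 1/1 = 1.6450 mol.
Mass of CuSO4 = 1.6450 mol × 159.61 g/mol = 262.56 g.
Actual mass collected = 262.56 g × 0.857 = 225.02 g.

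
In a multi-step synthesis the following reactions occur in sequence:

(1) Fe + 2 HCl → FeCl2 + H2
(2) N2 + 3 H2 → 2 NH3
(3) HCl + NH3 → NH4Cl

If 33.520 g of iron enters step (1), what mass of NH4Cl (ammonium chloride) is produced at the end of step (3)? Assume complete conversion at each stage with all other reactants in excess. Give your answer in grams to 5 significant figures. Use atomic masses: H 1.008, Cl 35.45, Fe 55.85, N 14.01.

M(Fe) = 55.85 g/mol.
M(NH4Cl) = 14.01 + 4(1.008) + 35.45 = 53.492 g/mol.
n(Fe) = 33.520 / 55.85 = 0.600179 mol.
Reaction (1): Fe→H2 ratio 1:1 ⇒ n(H2) = 0.600179 mol.
Reaction (2): H2→NH3 ratio 3:2 ⇒ n(NH3) = 0.400119 mol.
Reaction (3): NH3→NH4Cl ratio 1:1 ⇒ n(NH4Cl) = 0.400119 mol.
Mass of NH4Cl = 0.400119 × 53.492 = 21.4032 g.

21.403 g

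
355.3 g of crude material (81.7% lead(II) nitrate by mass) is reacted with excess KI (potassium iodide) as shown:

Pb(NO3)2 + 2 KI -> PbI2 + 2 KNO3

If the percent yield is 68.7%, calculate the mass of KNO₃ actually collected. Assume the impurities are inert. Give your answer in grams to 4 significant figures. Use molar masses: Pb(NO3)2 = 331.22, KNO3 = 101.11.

121.8 g

Pure Pb(NO3)2 available = 355.3 g × 0.817 = 290.28 g.
n(Pb(NO3)2) = 290.28 g / 331.22 g/mol = 0.87640 mol.
From the equation the Pb(NO3)2:KNO3 mole ratio is 1:2, so n(KNO3) = 0.87640 × 2/1 = 1.7528 mol.
Mass of KNO3 = 1.7528 mol × 101.11 g/mol = 177.22 g.
Actual mass collected = 177.22 g × 0.687 = 121.75 g.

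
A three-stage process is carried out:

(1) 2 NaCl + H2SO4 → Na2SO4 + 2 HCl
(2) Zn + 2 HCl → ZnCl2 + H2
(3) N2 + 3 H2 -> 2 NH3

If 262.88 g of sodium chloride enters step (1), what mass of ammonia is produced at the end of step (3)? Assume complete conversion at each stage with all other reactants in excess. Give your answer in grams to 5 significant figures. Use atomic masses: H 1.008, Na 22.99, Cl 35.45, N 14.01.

M(NaCl) = 22.99 + 35.45 = 58.44 g/mol.
M(NH3) = 14.01 + 3(1.008) = 17.034 g/mol.
n(NaCl) = 262.88 / 58.44 = 4.49829 mol.
Reaction (1): NaCl→HCl ratio 2:2 ⇒ n(HCl) = 4.49829 mol.
Reaction (2): HCl→H2 ratio 2:1 ⇒ n(H2) = 2.24914 mol.
Reaction (3): H2→NH3 ratio 3:2 ⇒ n(NH3) = 1.49943 mol.
Mass of NH3 = 1.49943 × 17.034 = 25.5413 g.

25.541 g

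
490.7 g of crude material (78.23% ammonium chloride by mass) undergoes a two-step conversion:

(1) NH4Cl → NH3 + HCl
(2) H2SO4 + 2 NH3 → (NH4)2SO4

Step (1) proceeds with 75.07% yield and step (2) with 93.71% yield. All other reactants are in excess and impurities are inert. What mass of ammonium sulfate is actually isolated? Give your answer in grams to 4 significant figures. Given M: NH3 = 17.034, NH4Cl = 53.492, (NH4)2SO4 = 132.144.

333.6 g

Pure NH4Cl = 490.7 × 0.7823 = 383.87 g.
n(NH4Cl) = 383.87 / 53.492 = 7.1763 mol.
Step 1 (NH4Cl:NH3 = 1:1): theoretical n(NH3) = 7.1763 mol; at 75.07% yield, n(NH3) = 5.3872 mol.
Step 2 (NH3:(NH4)2SO4 = 2:1): theoretical n((NH4)2SO4) = 2.6936 mol, so theoretical mass = 2.6936 × 132.144 = 355.95 g.
At 93.71% yield, actual mass of (NH4)2SO4 = 355.95 × 0.9371 = 333.56 g.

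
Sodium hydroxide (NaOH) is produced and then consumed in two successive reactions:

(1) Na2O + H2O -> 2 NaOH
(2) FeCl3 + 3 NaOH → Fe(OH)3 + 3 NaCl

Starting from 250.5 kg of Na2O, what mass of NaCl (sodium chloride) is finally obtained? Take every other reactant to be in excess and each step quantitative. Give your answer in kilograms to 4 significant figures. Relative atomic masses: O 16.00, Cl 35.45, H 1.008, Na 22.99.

472.4 kg

M(Na2O) = 2(22.99) + 16.00 = 61.98 g/mol.
M(NaCl) = 22.99 + 35.45 = 58.44 g/mol.
250.5 kg = 250500 g.
n(Na2O) = 250500 / 61.98 = 4041.6 mol.
Step 1 gives a 1:2 ratio of Na2O to NaOH, so n(NaOH) = 8083.3 mol.
In step 2 the NaOH:NaCl ratio is 3:3, so n(NaCl) = 8083.3 mol.
Mass of NaCl = 8083.3 × 58.44 = 472390 g = 472.4 kg.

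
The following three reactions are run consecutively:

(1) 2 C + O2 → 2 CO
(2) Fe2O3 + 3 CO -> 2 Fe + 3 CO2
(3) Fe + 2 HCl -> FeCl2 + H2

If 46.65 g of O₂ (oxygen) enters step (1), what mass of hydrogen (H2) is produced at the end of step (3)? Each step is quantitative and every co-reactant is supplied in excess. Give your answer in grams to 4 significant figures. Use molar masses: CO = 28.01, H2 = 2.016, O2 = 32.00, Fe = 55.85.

n(O2) = 46.65 / 32.00 = 1.4578 mol.
Reaction (1): O2→CO ratio 1:2 ⇒ n(CO) = 2.9156 mol.
Reaction (2): CO→Fe ratio 3:2 ⇒ n(Fe) = 1.9437 mol.
Reaction (3): Fe→H2 ratio 1:1 ⇒ n(H2) = 1.9437 mol.
Mass of H2 = 1.9437 × 2.016 = 3.9186 g.

3.919 g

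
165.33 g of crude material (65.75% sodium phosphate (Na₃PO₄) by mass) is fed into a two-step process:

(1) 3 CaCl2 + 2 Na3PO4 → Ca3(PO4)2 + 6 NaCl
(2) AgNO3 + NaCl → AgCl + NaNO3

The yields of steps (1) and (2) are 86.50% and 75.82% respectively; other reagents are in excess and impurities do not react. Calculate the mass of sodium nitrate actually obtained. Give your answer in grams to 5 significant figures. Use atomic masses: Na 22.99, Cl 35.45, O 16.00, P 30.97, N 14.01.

110.89 g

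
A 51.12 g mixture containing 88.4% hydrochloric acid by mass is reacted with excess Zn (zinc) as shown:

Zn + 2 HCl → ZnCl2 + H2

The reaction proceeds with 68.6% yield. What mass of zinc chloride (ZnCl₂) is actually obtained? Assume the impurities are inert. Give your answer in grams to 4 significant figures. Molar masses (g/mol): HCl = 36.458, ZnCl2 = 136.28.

57.94 g

Pure HCl available = 51.12 g × 0.884 = 45.190 g.
n(HCl) = 45.190 g / 36.458 g/mol = 1.2395 mol.
From the equation the HCl:ZnCl2 mole ratio is 2:1, so n(ZnCl2) = 1.2395 × 1/2 = 0.61976 mol.
Mass of ZnCl2 = 0.61976 mol × 136.28 g/mol = 84.460 g.
Actual mass collected = 84.460 g × 0.686 = 57.940 g.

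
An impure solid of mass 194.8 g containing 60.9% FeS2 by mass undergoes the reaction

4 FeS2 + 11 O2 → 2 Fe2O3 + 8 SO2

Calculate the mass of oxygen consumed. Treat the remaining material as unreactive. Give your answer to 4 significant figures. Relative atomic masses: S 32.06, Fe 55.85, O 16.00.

87.02 g

Mass of pure FeS2 = 194.8 g × 0.609 = 118.63 g.
M(FeS2) = 55.85 + 2(32.06) = 119.97 g/mol.
M(O2) = 2(16.00) = 32.00 g/mol.
n(FeS2) = 118.63 g / 119.97 g/mol = 0.98886 mol.
From the equation the FeS2:O2 mole ratio is 4:11, so n(O2) = 0.98886 × 11/4 = 2.7194 mol.
Mass of O2 = 2.7194 mol × 32.00 g/mol = 87.019 g.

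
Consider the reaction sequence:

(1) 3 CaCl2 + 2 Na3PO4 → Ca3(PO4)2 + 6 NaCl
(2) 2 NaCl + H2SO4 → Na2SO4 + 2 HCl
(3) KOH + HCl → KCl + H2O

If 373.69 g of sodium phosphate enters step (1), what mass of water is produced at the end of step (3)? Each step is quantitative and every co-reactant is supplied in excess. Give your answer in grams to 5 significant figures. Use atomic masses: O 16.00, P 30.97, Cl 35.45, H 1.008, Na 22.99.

123.20 g

M(Na3PO4) = 3(22.99) + 30.97 + 4(16.00) = 163.94 g/mol.
M(H2O) = 2(1.008) + 16.00 = 18.016 g/mol.
n(Na3PO4) = 373.69 / 163.94 = 2.27943 mol.
Reaction (1): Na3PO4→NaCl ratio 2:6 ⇒ n(NaCl) = 6.83829 mol.
Reaction (2): NaCl→HCl ratio 2:2 ⇒ n(HCl) = 6.83829 mol.
Reaction (3): HCl→H2O ratio 1:1 ⇒ n(H2O) = 6.83829 mol.
Mass of H2O = 6.83829 × 18.016 = 123.199 g.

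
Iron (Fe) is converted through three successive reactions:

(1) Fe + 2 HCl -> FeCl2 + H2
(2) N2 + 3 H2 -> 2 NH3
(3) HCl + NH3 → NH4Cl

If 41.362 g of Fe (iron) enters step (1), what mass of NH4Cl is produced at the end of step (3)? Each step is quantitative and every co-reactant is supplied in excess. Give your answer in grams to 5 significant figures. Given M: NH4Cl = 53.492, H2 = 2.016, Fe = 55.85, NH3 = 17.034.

n(Fe) = 41.362 / 55.85 = 0.740591 mol.
Reaction (1): Fe→H2 ratio 1:1 ⇒ n(H2) = 0.740591 mol.
Reaction (2): H2→NH3 ratio 3:2 ⇒ n(NH3) = 0.493727 mol.
Reaction (3): NH3→NH4Cl ratio 1:1 ⇒ n(NH4Cl) = 0.493727 mol.
Mass of NH4Cl = 0.493727 × 53.492 = 26.4105 g.

26.410 g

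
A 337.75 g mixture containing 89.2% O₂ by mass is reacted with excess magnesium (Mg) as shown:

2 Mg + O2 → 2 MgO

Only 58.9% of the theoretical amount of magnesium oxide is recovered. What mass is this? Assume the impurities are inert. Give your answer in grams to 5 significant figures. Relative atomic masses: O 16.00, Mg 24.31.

Pure O2 available = 337.75 g × 0.892 = 301.273 g.
M(O2) = 2(16.00) = 32.00 g/mol.
M(MgO) = 24.31 + 16.00 = 40.31 g/mol.
n(O2) = 301.273 g / 32.00 g/mol = 9.41478 mol.
From the equation the O2:MgO mole ratio is 1:2, so n(MgO) = 9.41478 × 2/1 = 18.8296 mol.
Mass of MgO = 18.8296 mol × 40.31 g/mol = 759.020 g.
Actual mass collected = 759.020 g × 0.589 = 447.063 g.

447.06 g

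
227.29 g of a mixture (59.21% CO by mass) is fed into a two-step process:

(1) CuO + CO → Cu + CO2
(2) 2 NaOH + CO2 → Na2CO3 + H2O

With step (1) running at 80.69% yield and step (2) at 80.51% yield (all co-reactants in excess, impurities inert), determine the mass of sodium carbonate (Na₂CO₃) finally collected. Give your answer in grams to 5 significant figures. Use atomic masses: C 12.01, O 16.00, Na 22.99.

330.82 g

Pure CO = 227.29 × 0.5921 = 134.578 g.
M(CO) = 12.01 + 16.00 = 28.01 g/mol.
M(Na2CO3) = 2(22.99) + 12.01 + 3(16.00) = 105.99 g/mol.
n(CO) = 134.578 / 28.01 = 4.80466 mol.
Step 1 (CO:CO2 = 1:1): theoretical n(CO2) = 4.80466 mol; at 80.69% yield, n(CO2) = 3.87688 mol.
Step 2 (CO2:Na2CO3 = 1:1): theoretical n(Na2CO3) = 3.87688 mol, so theoretical mass = 3.87688 × 105.99 = 410.910 g.
At 80.51% yield, actual mass of Na2CO3 = 410.910 × 0.8051 = 330.824 g.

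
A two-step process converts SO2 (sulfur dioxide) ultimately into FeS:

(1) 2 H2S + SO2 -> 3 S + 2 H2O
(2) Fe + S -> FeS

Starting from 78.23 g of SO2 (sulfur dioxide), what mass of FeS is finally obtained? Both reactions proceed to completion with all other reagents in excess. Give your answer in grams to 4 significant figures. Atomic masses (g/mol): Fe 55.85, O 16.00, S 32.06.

322.1 g

M(SO2) = 32.06 + 2(16.00) = 64.06 g/mol.
M(FeS) = 55.85 + 32.06 = 87.91 g/mol.
n(SO2) = 78.230 / 64.06 = 1.2212 mol.
Step 1 gives a 1:3 ratio of SO2 to S, so n(S) = 3.6636 mol.
In step 2 the S:FeS ratio is 1:1, so n(FeS) = 3.6636 mol.
Mass of FeS = 3.6636 × 87.91 = 322.07 g.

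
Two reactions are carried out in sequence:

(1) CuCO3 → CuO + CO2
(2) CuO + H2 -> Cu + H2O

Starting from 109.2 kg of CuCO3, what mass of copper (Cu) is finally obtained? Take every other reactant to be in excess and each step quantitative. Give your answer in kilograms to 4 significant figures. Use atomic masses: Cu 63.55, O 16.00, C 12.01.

56.16 kg

M(CuCO3) = 63.55 + 12.01 + 3(16.00) = 123.56 g/mol.
M(Cu) = 63.55 g/mol.
109.2 kg = 109200 g.
n(CuCO3) = 109200 / 123.56 = 883.78 mol.
Step 1 gives a 1:1 ratio of CuCO3 to CuO, so n(CuO) = 883.78 mol.
In step 2 the CuO:Cu ratio is 1:1, so n(Cu) = 883.78 mol.
Mass of Cu = 883.78 × 63.55 = 56164 g = 56.16 kg.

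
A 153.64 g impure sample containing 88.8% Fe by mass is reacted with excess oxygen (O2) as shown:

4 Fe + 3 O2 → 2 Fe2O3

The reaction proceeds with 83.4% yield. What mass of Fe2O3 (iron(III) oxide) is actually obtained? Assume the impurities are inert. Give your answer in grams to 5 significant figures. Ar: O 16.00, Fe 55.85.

Pure Fe available = 153.64 g × 0.888 = 136.432 g.
M(Fe) = 55.85 g/mol.
M(Fe2O3) = 2(55.85) + 3(16.00) = 159.70 g/mol.
n(Fe) = 136.432 g / 55.85 g/mol = 2.44283 mol.
From the equation the Fe:Fe2O3 mole ratio is 4:2, so n(Fe2O3) = 2.44283 × 2/4 = 1.22142 mol.
Mass of Fe2O3 = 1.22142 mol × 159.70 g/mol = 195.060 g.
Actual mass collected = 195.060 g × 0.834 = 162.680 g.

162.68 g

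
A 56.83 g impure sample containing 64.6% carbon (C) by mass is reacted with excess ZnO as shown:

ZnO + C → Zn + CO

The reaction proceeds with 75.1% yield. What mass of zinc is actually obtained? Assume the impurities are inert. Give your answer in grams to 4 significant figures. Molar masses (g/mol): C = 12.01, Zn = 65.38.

Pure C available = 56.83 g × 0.646 = 36.712 g.
n(C) = 36.712 g / 12.01 g/mol = 3.0568 mol.
From the equation the C:Zn mole ratio is 1:1, so n(Zn) = 3.0568 × 1/1 = 3.0568 mol.
Mass of Zn = 3.0568 mol × 65.38 g/mol = 199.85 g.
Actual mass collected = 199.85 g × 0.751 = 150.09 g.

150.1 g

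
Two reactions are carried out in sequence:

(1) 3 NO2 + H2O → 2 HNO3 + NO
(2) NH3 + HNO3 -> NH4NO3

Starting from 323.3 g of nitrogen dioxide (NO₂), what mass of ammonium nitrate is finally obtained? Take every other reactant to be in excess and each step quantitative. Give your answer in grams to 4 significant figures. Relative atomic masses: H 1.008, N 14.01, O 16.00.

M(NO2) = 14.01 + 2(16.00) = 46.01 g/mol.
M(NH4NO3) = 2(14.01) + 4(1.008) + 3(16.00) = 80.052 g/mol.
n(NO2) = 323.30 / 46.01 = 7.0267 mol.
Step 1 gives a 3:2 ratio of NO2 to HNO3, so n(HNO3) = 4.6845 mol.
In step 2 the HNO3:NH4NO3 ratio is 1:1, so n(NH4NO3) = 4.6845 mol.
Mass of NH4NO3 = 4.6845 × 80.052 = 375.00 g.

375.0 g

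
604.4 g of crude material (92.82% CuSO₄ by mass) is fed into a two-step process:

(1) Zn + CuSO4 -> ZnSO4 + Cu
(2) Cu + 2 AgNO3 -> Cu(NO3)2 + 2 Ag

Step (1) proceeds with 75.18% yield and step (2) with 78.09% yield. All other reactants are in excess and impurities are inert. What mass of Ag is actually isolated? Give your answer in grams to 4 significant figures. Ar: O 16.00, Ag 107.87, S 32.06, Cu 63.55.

445.2 g

Pure CuSO4 = 604.4 × 0.9282 = 561.00 g.
M(CuSO4) = 63.55 + 32.06 + 4(16.00) = 159.61 g/mol.
M(Ag) = 107.87 g/mol.
n(CuSO4) = 561.00 / 159.61 = 3.5148 mol.
Step 1 (CuSO4:Cu = 1:1): theoretical n(Cu) = 3.5148 mol; at 75.18% yield, n(Cu) = 2.6425 mol.
Step 2 (Cu:Ag = 1:2): theoretical n(Ag) = 5.2849 mol, so theoretical mass = 5.2849 × 107.87 = 570.08 g.
At 78.09% yield, actual mass of Ag = 570.08 × 0.7809 = 445.18 g.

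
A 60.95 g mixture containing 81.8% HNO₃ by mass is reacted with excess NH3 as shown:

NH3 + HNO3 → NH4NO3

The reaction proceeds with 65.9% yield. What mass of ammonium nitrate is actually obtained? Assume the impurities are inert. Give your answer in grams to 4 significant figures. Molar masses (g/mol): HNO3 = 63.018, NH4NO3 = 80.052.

41.74 g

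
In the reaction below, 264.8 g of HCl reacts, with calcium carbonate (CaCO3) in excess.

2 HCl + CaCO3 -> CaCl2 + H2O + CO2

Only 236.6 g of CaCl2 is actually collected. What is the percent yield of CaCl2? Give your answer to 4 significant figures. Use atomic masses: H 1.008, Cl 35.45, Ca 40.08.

58.70 %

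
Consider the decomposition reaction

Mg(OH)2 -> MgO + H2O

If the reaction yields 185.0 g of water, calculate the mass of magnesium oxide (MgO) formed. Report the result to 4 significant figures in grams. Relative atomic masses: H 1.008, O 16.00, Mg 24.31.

413.9 g

M(H2O) = 2(1.008) + 16.00 = 18.016 g/mol.
M(MgO) = 24.31 + 16.00 = 40.31 g/mol.
n(H2O) = 185.00 g / 18.016 g/mol = 10.269 mol.
From the equation the H2O:MgO mole ratio is 1:1, so n(MgO) = 10.269 × 1/1 = 10.269 mol.
Mass of MgO = 10.269 mol × 40.31 g/mol = 413.93 g.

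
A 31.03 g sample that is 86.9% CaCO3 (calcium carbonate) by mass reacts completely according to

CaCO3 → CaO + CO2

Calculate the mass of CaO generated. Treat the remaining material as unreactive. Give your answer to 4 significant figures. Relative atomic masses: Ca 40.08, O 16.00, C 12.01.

15.11 g

Mass of pure CaCO3 = 31.03 g × 0.869 = 26.965 g.
M(CaCO3) = 40.08 + 12.01 + 3(16.00) = 100.09 g/mol.
M(CaO) = 40.08 + 16.00 = 56.08 g/mol.
n(CaCO3) = 26.965 g / 100.09 g/mol = 0.26941 mol.
From the equation the CaCO3:CaO mole ratio is 1:1, so n(CaO) = 0.26941 × 1/1 = 0.26941 mol.
Mass of CaO = 0.26941 mol × 56.08 g/mol = 15.108 g.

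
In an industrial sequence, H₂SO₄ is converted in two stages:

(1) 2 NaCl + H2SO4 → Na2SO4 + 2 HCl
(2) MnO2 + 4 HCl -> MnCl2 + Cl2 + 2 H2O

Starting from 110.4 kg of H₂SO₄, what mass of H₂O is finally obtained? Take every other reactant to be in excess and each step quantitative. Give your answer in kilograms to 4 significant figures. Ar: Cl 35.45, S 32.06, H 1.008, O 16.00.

20.28 kg

M(H2SO4) = 2(1.008) + 32.06 + 4(16.00) = 98.076 g/mol.
M(H2O) = 2(1.008) + 16.00 = 18.016 g/mol.
110.4 kg = 110400 g.
n(H2SO4) = 110400 / 98.076 = 1125.7 mol.
Step 1 gives a 1:2 ratio of H2SO4 to HCl, so n(HCl) = 2251.3 mol.
In step 2 the HCl:H2O ratio is 4:2, so n(H2O) = 1125.7 mol.
Mass of H2O = 1125.7 × 18.016 = 20280 g = 20.28 kg.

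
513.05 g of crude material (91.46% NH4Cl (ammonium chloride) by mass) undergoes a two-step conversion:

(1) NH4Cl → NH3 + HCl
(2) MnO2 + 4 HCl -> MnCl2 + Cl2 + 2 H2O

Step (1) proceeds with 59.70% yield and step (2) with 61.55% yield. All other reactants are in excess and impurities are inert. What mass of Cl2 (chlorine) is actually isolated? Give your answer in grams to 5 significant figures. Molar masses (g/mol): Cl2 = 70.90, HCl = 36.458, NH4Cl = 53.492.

57.133 g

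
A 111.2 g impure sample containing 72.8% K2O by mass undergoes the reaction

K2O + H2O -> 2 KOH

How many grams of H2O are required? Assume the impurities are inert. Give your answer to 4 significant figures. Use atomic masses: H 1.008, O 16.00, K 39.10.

Mass of pure K2O = 111.2 g × 0.728 = 80.954 g.
M(K2O) = 2(39.10) + 16.00 = 94.20 g/mol.
M(H2O) = 2(1.008) + 16.00 = 18.016 g/mol.
n(K2O) = 80.954 g / 94.20 g/mol = 0.85938 mol.
From the equation the K2O:H2O mole ratio is 1:1, so n(H2O) = 0.85938 × 1/1 = 0.85938 mol.
Mass of H2O = 0.85938 mol × 18.016 g/mol = 15.483 g.

15.48 g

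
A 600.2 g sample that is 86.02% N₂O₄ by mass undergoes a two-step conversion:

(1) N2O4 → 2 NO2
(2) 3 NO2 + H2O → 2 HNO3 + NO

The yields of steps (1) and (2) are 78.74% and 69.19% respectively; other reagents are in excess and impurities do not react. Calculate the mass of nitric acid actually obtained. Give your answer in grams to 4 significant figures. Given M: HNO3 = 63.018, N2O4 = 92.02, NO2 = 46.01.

Pure N2O4 = 600.2 × 0.8602 = 516.29 g.
n(N2O4) = 516.29 / 92.02 = 5.6107 mol.
Step 1 (N2O4:NO2 = 1:2): theoretical n(NO2) = 11.221 mol; at 78.74% yield, n(NO2) = 8.8357 mol.
Step 2 (NO2:HNO3 = 3:2): theoretical n(HNO3) = 5.8904 mol, so theoretical mass = 5.8904 × 63.018 = 371.20 g.
At 69.19% yield, actual mass of HNO3 = 371.20 × 0.6919 = 256.84 g.

256.8 g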